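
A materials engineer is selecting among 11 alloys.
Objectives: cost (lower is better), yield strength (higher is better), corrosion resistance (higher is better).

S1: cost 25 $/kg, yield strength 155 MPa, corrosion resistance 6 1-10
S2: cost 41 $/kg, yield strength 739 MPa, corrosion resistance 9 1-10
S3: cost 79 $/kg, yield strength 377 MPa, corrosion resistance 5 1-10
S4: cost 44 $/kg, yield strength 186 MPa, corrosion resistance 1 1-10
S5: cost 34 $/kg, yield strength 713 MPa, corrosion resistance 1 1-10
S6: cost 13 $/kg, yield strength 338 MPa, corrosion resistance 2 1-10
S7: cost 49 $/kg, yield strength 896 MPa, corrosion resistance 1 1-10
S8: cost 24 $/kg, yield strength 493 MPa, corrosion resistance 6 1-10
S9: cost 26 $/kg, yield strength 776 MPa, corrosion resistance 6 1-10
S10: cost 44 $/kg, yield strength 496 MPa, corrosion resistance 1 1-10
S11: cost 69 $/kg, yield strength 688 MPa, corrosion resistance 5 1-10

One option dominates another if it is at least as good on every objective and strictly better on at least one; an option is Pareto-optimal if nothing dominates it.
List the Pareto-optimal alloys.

S1: dominated by S8 (cost 24≤25, yield strength 493≥155, corrosion resistance 6≥6).
S2: not dominated (best corrosion resistance).
S3: dominated by S2 (cost 41≤79, yield strength 739≥377, corrosion resistance 9≥5).
S4: dominated by S2 (cost 41≤44, yield strength 739≥186, corrosion resistance 9≥1).
S5: dominated by S9 (cost 26≤34, yield strength 776≥713, corrosion resistance 6≥1).
S6: not dominated (best cost).
S7: not dominated (best yield strength).
S8: not dominated.
S9: not dominated.
S10: dominated by S2 (cost 41≤44, yield strength 739≥496, corrosion resistance 9≥1).
S11: dominated by S2 (cost 41≤69, yield strength 739≥688, corrosion resistance 9≥5).

S2, S6, S7, S8, S9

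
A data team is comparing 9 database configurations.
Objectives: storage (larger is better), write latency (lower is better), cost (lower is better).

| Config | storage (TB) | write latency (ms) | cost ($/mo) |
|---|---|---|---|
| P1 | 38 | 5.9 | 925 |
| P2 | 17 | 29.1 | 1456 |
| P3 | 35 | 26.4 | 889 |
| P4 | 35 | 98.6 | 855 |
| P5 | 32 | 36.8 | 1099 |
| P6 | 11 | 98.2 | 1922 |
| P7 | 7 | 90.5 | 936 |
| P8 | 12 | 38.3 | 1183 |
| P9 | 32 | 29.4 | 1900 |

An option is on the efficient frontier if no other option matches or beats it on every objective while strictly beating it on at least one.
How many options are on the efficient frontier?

3

P1: not dominated (best storage).
P2: dominated by P1 (storage 38≥17, write latency 5.9≤29.1, cost 925≤1456).
P3: not dominated.
P4: not dominated (best cost).
P5: dominated by P1 (storage 38≥32, write latency 5.9≤36.8, cost 925≤1099).
P6: dominated by P1 (storage 38≥11, write latency 5.9≤98.2, cost 925≤1922).
P7: dominated by P1 (storage 38≥7, write latency 5.9≤90.5, cost 925≤936).
P8: dominated by P1 (storage 38≥12, write latency 5.9≤38.3, cost 925≤1183).
P9: dominated by P1 (storage 38≥32, write latency 5.9≤29.4, cost 925≤1900).
Pareto-optimal: P1, P3, P4 → 3.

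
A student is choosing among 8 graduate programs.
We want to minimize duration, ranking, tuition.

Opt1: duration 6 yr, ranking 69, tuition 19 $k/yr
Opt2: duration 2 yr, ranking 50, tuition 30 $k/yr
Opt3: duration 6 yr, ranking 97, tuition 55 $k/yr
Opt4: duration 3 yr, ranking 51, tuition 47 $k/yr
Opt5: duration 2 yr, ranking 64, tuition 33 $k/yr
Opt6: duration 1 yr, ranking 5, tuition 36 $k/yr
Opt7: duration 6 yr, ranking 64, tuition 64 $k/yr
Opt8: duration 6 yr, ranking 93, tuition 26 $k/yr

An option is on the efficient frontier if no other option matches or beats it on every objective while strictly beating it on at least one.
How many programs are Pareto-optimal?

Opt1: not dominated (best tuition).
Opt2: not dominated.
Opt3: dominated by Opt1 (duration 6≤6, ranking 69≤97, tuition 19≤55).
Opt4: dominated by Opt2 (duration 2≤3, ranking 50≤51, tuition 30≤47).
Opt5: dominated by Opt2 (duration 2≤2, ranking 50≤64, tuition 30≤33).
Opt6: not dominated (best duration).
Opt7: dominated by Opt2 (duration 2≤6, ranking 50≤64, tuition 30≤64).
Opt8: dominated by Opt1 (duration 6≤6, ranking 69≤93, tuition 19≤26).
Pareto-optimal: Opt1, Opt2, Opt6 → 3.

3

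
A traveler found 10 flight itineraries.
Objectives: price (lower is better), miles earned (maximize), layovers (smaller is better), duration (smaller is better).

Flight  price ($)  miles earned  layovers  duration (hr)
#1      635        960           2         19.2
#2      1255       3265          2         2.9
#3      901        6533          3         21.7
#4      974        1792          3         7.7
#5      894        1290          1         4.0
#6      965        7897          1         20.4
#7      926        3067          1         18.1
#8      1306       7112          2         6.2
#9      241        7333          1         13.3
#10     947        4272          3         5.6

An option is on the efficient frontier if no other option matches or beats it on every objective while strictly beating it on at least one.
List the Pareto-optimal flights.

#2, #5, #6, #8, #9, #10

#1: dominated by #9 (price 241≤635, miles earned 7333≥960, layovers 1≤2, duration 13.3≤19.2).
#2: not dominated (best duration).
#3: dominated by #9 (price 241≤901, miles earned 7333≥6533, layovers 1≤3, duration 13.3≤21.7).
#4: dominated by #10 (price 947≤974, miles earned 4272≥1792, layovers 3≤3, duration 5.6≤7.7).
#5: not dominated.
#6: not dominated (best miles earned).
#7: dominated by #9 (price 241≤926, miles earned 7333≥3067, layovers 1≤1, duration 13.3≤18.1).
#8: not dominated.
#9: not dominated (best price).
#10: not dominated.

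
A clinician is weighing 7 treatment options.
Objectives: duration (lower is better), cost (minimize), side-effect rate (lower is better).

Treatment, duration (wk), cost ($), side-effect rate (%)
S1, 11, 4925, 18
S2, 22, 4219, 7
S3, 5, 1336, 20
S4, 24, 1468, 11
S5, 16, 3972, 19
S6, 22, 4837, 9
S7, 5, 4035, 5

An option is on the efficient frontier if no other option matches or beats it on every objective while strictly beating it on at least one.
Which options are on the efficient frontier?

S3, S4, S5, S7

S1: dominated by S7 (duration 5≤11, cost 4035≤4925, side-effect rate 5≤18).
S2: dominated by S7 (duration 5≤22, cost 4035≤4219, side-effect rate 5≤7).
S3: not dominated (best cost).
S4: not dominated.
S5: not dominated.
S6: dominated by S2 (duration 22≤22, cost 4219≤4837, side-effect rate 7≤9).
S7: not dominated (best side-effect rate).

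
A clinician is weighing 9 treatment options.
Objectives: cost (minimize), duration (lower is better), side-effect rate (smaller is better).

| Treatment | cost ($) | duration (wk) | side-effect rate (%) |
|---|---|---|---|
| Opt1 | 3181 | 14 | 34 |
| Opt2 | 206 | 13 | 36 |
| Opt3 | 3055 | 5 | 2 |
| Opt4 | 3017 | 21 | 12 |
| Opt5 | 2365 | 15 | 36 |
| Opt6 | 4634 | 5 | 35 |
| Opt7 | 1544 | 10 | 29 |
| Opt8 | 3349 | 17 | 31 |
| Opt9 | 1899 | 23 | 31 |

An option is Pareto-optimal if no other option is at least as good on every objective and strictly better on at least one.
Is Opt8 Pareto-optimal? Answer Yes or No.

Opt3 vs Opt8: cost 3055≤3349, duration 5≤17, side-effect rate 2≤31 — Opt3 is at least as good on every objective and strictly better on at least one, so Opt3 dominates Opt8.

No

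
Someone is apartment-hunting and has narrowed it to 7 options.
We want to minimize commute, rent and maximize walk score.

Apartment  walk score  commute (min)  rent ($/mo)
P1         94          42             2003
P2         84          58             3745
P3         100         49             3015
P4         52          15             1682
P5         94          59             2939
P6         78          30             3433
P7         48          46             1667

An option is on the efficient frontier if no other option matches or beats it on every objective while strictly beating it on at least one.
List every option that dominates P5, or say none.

P1

P1: walk score 94≥94, commute 42≤59, rent 2003≤2939 — dominates P5.
Others (P2, P3, P4, P6, P7) are each worse than P5 on at least one objective.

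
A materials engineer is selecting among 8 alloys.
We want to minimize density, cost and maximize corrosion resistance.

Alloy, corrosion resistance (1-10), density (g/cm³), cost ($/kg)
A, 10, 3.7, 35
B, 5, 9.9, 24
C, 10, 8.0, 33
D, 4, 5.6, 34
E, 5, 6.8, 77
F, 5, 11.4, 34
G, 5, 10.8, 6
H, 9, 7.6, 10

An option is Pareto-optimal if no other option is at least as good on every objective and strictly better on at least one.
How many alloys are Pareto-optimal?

A: not dominated (best density).
B: dominated by H (corrosion resistance 9≥5, density 7.6≤9.9, cost 10≤24).
C: not dominated.
D: not dominated.
E: dominated by A (corrosion resistance 10≥5, density 3.7≤6.8, cost 35≤77).
F: dominated by B (corrosion resistance 5≥5, density 9.9≤11.4, cost 24≤34).
G: not dominated (best cost).
H: not dominated.
Pareto-optimal: A, C, D, G, H → 5.

5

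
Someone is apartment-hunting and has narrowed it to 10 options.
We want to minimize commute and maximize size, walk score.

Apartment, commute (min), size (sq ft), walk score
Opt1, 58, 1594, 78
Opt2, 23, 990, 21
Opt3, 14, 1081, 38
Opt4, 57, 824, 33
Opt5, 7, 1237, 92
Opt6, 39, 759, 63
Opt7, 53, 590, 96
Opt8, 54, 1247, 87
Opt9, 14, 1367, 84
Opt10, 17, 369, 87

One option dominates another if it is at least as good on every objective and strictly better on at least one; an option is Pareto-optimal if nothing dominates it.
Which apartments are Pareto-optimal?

Opt1, Opt5, Opt7, Opt8, Opt9

Opt1: not dominated (best size).
Opt2: dominated by Opt3 (commute 14≤23, size 1081≥990, walk score 38≥21).
Opt3: dominated by Opt5 (commute 7≤14, size 1237≥1081, walk score 92≥38).
Opt4: dominated by Opt3 (commute 14≤57, size 1081≥824, walk score 38≥33).
Opt5: not dominated (best commute).
Opt6: dominated by Opt5 (commute 7≤39, size 1237≥759, walk score 92≥63).
Opt7: not dominated (best walk score).
Opt8: not dominated.
Opt9: not dominated.
Opt10: dominated by Opt5 (commute 7≤17, size 1237≥369, walk score 92≥87).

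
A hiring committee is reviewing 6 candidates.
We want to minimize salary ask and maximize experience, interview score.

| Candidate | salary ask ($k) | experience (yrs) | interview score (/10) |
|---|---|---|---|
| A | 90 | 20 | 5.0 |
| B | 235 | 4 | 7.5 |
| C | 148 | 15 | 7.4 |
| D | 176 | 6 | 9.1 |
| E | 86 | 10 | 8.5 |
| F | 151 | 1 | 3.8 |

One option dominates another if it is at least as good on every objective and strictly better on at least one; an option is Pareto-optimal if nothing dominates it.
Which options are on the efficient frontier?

A: not dominated (best experience).
B: dominated by D (salary ask 176≤235, experience 6≥4, interview score 9.1≥7.5).
C: not dominated.
D: not dominated (best interview score).
E: not dominated (best salary ask).
F: dominated by A (salary ask 90≤151, experience 20≥1, interview score 5.0≥3.8).

A, C, D, E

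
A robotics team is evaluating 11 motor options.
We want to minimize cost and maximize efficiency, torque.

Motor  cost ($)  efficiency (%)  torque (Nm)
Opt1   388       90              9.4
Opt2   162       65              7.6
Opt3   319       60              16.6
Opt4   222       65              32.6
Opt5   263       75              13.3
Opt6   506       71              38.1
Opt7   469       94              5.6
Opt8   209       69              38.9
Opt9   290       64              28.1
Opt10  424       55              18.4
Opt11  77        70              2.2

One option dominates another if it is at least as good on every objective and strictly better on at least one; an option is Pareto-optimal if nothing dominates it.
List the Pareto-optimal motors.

Opt1: not dominated.
Opt2: not dominated.
Opt3: dominated by Opt4 (cost 222≤319, efficiency 65≥60, torque 32.6≥16.6).
Opt4: dominated by Opt8 (cost 209≤222, efficiency 69≥65, torque 38.9≥32.6).
Opt5: not dominated.
Opt6: not dominated.
Opt7: not dominated (best efficiency).
Opt8: not dominated (best torque).
Opt9: dominated by Opt4 (cost 222≤290, efficiency 65≥64, torque 32.6≥28.1).
Opt10: dominated by Opt4 (cost 222≤424, efficiency 65≥55, torque 32.6≥18.4).
Opt11: not dominated (best cost).

Opt1, Opt2, Opt5, Opt6, Opt7, Opt8, Opt11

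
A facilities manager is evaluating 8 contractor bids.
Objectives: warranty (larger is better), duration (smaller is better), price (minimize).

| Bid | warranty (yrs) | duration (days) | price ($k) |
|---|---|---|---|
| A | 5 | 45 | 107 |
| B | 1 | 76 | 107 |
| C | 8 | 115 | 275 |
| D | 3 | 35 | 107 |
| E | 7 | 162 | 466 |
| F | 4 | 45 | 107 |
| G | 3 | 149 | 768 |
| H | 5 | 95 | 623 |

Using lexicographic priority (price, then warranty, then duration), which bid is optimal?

First minimize price: best is 107, kept {A, B, D, F}.
Then maximize warranty: best is 5, kept {A}.

A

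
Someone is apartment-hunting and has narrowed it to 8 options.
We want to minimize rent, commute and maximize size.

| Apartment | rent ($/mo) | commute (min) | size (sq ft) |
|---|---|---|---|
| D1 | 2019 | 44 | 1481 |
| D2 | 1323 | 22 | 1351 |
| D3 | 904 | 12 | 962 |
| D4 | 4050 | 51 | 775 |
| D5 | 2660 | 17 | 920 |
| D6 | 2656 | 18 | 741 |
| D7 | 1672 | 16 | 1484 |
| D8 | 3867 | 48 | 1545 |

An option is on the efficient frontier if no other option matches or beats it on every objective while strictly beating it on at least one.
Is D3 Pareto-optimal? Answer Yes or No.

D1: worse on rent (2019 vs 904).
D2: worse on rent (1323 vs 904).
D4: worse on rent (4050 vs 904).
D5: worse on rent (2660 vs 904).
D6: worse on rent (2656 vs 904).
D7: worse on rent (1672 vs 904).
D8: worse on rent (3867 vs 904).
No option is at least as good as D3 on every objective and strictly better on one.

Yes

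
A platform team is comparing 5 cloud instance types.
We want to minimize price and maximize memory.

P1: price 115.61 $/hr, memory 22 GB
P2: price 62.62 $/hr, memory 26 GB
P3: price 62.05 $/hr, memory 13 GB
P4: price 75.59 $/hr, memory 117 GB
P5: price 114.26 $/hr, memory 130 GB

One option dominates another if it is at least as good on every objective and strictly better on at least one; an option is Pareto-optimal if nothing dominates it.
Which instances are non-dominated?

P2, P3, P4, P5

P1: dominated by P2 (price 62.62≤115.61, memory 26≥22).
P2: not dominated.
P3: not dominated (best price).
P4: not dominated.
P5: not dominated (best memory).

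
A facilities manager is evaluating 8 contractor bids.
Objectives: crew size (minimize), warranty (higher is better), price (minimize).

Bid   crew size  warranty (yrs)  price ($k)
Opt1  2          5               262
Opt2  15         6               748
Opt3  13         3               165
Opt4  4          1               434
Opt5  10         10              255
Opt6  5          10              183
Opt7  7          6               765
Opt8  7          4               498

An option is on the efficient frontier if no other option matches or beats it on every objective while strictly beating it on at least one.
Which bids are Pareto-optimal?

Opt1: not dominated (best crew size).
Opt2: dominated by Opt5 (crew size 10≤15, warranty 10≥6, price 255≤748).
Opt3: not dominated (best price).
Opt4: dominated by Opt1 (crew size 2≤4, warranty 5≥1, price 262≤434).
Opt5: dominated by Opt6 (crew size 5≤10, warranty 10≥10, price 183≤255).
Opt6: not dominated.
Opt7: dominated by Opt6 (crew size 5≤7, warranty 10≥6, price 183≤765).
Opt8: dominated by Opt1 (crew size 2≤7, warranty 5≥4, price 262≤498).

Opt1, Opt3, Opt6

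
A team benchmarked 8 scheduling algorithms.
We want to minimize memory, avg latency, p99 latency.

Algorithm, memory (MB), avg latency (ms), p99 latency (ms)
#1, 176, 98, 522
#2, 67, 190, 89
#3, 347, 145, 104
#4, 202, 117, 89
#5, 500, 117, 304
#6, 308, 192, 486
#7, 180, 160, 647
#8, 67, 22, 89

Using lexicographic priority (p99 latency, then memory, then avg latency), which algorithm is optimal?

#8

First minimize p99 latency: best is 89, kept {#2, #4, #8}.
Then minimize memory: best is 67, kept {#2, #8}.
Then minimize avg latency: best is 22, kept {#8}.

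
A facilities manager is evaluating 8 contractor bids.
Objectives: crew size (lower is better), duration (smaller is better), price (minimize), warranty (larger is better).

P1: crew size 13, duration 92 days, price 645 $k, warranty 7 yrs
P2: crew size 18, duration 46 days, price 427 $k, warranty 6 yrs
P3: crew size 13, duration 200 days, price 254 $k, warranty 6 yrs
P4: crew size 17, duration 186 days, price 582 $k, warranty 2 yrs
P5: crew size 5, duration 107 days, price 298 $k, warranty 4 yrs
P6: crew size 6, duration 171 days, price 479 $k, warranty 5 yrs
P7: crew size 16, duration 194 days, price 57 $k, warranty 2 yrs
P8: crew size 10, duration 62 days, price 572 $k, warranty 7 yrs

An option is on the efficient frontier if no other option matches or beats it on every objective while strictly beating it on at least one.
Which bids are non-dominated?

P2, P3, P5, P6, P7, P8

P1: dominated by P8 (crew size 10≤13, duration 62≤92, price 572≤645, warranty 7≥7).
P2: not dominated (best duration).
P3: not dominated.
P4: dominated by P5 (crew size 5≤17, duration 107≤186, price 298≤582, warranty 4≥2).
P5: not dominated (best crew size).
P6: not dominated.
P7: not dominated (best price).
P8: not dominated.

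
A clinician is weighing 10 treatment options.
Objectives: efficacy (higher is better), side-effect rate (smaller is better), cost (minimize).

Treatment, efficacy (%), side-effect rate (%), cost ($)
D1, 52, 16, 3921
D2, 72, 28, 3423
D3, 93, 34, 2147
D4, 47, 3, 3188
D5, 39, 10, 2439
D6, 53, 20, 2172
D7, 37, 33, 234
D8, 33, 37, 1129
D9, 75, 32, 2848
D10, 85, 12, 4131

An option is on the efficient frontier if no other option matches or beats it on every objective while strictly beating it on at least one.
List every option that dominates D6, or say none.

none

D1: worse on efficacy (52 vs 53).
D2: worse on side-effect rate (28 vs 20).
D3: worse on side-effect rate (34 vs 20).
D4: worse on efficacy (47 vs 53).
D5: worse on efficacy (39 vs 53).
D7: worse on efficacy (37 vs 53).
D8: worse on efficacy (33 vs 53).
D9: worse on side-effect rate (32 vs 20).
D10: worse on cost (4131 vs 2172).
No option dominates D6.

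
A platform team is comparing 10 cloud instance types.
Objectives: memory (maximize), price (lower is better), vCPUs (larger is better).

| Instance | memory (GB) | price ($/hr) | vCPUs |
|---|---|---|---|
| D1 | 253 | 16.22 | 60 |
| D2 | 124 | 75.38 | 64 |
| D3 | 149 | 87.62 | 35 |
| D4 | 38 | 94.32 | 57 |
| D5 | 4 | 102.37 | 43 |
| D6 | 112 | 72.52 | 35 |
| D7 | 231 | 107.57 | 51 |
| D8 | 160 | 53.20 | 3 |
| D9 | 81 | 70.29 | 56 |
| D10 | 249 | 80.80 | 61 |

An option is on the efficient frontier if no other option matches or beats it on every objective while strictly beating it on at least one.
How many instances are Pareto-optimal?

D1: not dominated (best memory).
D2: not dominated (best vCPUs).
D3: dominated by D1 (memory 253≥149, price 16.22≤87.62, vCPUs 60≥35).
D4: dominated by D1 (memory 253≥38, price 16.22≤94.32, vCPUs 60≥57).
D5: dominated by D1 (memory 253≥4, price 16.22≤102.37, vCPUs 60≥43).
D6: dominated by D1 (memory 253≥112, price 16.22≤72.52, vCPUs 60≥35).
D7: dominated by D1 (memory 253≥231, price 16.22≤107.57, vCPUs 60≥51).
D8: dominated by D1 (memory 253≥160, price 16.22≤53.20, vCPUs 60≥3).
D9: dominated by D1 (memory 253≥81, price 16.22≤70.29, vCPUs 60≥56).
D10: not dominated.
Pareto-optimal: D1, D2, D10 → 3.

3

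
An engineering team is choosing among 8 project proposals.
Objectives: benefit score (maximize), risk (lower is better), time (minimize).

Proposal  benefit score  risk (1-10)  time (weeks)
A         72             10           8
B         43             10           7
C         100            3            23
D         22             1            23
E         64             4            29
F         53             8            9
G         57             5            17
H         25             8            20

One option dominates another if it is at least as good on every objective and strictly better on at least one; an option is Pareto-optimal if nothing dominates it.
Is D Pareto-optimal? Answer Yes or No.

A: worse on risk (10 vs 1).
B: worse on risk (10 vs 1).
C: worse on risk (3 vs 1).
E: worse on risk (4 vs 1).
F: worse on risk (8 vs 1).
G: worse on risk (5 vs 1).
H: worse on risk (8 vs 1).
No option is at least as good as D on every objective and strictly better on one.

Yes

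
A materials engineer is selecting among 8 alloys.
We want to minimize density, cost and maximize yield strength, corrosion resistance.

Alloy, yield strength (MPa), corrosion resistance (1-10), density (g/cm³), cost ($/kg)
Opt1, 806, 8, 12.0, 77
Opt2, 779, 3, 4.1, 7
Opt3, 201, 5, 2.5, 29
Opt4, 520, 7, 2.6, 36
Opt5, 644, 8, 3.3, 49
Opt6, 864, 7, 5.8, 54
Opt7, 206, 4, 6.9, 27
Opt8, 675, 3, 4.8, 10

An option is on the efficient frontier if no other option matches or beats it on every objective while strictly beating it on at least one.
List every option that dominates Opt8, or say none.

Opt2: yield strength 779≥675, corrosion resistance 3≥3, density 4.1≤4.8, cost 7≤10 — dominates Opt8.
Others (Opt1, Opt3, Opt4, Opt5, Opt6, Opt7) are each worse than Opt8 on at least one objective.

Opt2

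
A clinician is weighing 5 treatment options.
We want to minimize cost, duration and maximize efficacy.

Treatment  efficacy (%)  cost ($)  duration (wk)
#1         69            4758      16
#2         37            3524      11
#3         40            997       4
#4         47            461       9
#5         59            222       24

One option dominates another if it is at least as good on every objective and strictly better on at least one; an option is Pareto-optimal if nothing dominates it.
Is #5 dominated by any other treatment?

#1: worse on cost (4758 vs 222).
#2: worse on efficacy (37 vs 59).
#3: worse on efficacy (40 vs 59).
#4: worse on efficacy (47 vs 59).
No option is at least as good as #5 on every objective and strictly better on one.

No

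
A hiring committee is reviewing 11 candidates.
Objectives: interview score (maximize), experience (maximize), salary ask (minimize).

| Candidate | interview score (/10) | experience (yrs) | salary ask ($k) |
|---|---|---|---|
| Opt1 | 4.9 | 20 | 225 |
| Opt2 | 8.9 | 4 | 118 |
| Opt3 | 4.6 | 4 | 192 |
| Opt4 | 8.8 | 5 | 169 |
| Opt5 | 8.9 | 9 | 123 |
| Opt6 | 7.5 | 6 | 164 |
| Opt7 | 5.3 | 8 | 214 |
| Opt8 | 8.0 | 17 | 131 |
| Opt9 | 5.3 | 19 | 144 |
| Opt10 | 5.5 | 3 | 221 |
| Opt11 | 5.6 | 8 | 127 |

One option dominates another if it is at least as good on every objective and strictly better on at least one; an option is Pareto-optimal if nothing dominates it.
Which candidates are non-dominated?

Opt1: not dominated (best experience).
Opt2: not dominated (best salary ask).
Opt3: dominated by Opt2 (interview score 8.9≥4.6, experience 4≥4, salary ask 118≤192).
Opt4: dominated by Opt5 (interview score 8.9≥8.8, experience 9≥5, salary ask 123≤169).
Opt5: not dominated.
Opt6: dominated by Opt5 (interview score 8.9≥7.5, experience 9≥6, salary ask 123≤164).
Opt7: dominated by Opt5 (interview score 8.9≥5.3, experience 9≥8, salary ask 123≤214).
Opt8: not dominated.
Opt9: not dominated.
Opt10: dominated by Opt2 (interview score 8.9≥5.5, experience 4≥3, salary ask 118≤221).
Opt11: dominated by Opt5 (interview score 8.9≥5.6, experience 9≥8, salary ask 123≤127).

Opt1, Opt2, Opt5, Opt8, Opt9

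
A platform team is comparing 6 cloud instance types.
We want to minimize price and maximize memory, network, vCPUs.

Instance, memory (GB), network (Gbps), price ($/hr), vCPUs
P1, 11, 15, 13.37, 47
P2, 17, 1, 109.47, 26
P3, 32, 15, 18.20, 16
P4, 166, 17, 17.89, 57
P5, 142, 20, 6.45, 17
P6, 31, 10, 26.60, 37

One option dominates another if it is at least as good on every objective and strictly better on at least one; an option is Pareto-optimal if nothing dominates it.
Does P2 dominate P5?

P2 vs P5: P2 is worse on memory (17 vs 142), so it does not dominate P5.

No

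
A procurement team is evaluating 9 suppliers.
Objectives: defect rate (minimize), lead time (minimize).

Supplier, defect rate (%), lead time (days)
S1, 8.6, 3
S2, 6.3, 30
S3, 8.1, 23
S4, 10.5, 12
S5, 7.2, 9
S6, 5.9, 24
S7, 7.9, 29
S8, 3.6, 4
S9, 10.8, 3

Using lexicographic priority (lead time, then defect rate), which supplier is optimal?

S1

First minimize lead time: best is 3, kept {S1, S9}.
Then minimize defect rate: best is 8.6, kept {S1}.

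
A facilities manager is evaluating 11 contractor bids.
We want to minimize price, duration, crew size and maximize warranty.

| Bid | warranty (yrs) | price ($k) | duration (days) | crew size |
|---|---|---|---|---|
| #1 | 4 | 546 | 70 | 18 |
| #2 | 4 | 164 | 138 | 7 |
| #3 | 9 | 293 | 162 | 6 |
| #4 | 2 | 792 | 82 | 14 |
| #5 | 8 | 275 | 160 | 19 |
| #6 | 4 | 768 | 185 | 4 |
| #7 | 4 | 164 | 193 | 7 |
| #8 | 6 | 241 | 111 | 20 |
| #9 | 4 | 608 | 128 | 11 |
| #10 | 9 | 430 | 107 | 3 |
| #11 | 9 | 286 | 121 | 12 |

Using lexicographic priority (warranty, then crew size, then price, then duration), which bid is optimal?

#10

First maximize warranty: best is 9, kept {#3, #10, #11}.
Then minimize crew size: best is 3, kept {#10}.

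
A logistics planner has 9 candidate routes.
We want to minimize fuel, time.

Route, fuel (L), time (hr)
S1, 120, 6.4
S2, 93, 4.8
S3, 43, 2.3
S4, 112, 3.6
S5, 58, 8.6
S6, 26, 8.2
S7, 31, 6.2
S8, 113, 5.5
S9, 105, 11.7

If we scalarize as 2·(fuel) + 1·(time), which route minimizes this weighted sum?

S6

S1: 2·120 + 1·6.4 = 246.4
S2: 2·93 + 1·4.8 = 190.8
S3: 2·43 + 1·2.3 = 88.3
S4: 2·112 + 1·3.6 = 227.6
S5: 2·58 + 1·8.6 = 124.6
S6: 2·26 + 1·8.2 = 60.2
S7: 2·31 + 1·6.2 = 68.2
S8: 2·113 + 1·5.5 = 231.5
S9: 2·105 + 1·11.7 = 221.7
Lowest: S6 at 60.2.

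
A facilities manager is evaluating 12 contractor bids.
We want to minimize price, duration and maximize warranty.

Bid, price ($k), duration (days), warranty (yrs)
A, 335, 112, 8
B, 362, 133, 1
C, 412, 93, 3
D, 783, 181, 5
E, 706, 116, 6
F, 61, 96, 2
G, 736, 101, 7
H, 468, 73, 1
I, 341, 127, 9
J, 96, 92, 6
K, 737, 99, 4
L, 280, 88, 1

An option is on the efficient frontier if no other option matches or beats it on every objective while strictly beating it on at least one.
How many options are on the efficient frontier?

7

A: not dominated.
B: dominated by A (price 335≤362, duration 112≤133, warranty 8≥1).
C: dominated by J (price 96≤412, duration 92≤93, warranty 6≥3).
D: dominated by A (price 335≤783, duration 112≤181, warranty 8≥5).
E: dominated by A (price 335≤706, duration 112≤116, warranty 8≥6).
F: not dominated (best price).
G: not dominated.
H: not dominated (best duration).
I: not dominated (best warranty).
J: not dominated.
K: dominated by J (price 96≤737, duration 92≤99, warranty 6≥4).
L: not dominated.
Pareto-optimal: A, F, G, H, I, J, L → 7.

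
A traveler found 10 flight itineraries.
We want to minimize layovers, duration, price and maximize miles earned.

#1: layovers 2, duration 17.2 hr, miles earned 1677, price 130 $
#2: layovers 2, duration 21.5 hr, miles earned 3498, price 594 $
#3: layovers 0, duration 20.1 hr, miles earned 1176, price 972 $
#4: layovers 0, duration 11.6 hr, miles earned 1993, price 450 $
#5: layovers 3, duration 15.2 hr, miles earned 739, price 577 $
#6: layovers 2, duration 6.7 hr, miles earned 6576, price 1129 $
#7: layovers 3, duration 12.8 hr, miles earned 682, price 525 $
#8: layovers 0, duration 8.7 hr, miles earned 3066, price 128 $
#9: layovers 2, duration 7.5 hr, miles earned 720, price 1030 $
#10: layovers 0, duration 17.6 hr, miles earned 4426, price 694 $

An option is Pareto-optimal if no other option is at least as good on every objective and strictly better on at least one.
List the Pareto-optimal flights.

#2, #6, #8, #9, #10

#1: dominated by #8 (layovers 0≤2, duration 8.7≤17.2, miles earned 3066≥1677, price 128≤130).
#2: not dominated.
#3: dominated by #4 (layovers 0≤0, duration 11.6≤20.1, miles earned 1993≥1176, price 450≤972).
#4: dominated by #8 (layovers 0≤0, duration 8.7≤11.6, miles earned 3066≥1993, price 128≤450).
#5: dominated by #4 (layovers 0≤3, duration 11.6≤15.2, miles earned 1993≥739, price 450≤577).
#6: not dominated (best duration).
#7: dominated by #4 (layovers 0≤3, duration 11.6≤12.8, miles earned 1993≥682, price 450≤525).
#8: not dominated (best price).
#9: not dominated.
#10: not dominated.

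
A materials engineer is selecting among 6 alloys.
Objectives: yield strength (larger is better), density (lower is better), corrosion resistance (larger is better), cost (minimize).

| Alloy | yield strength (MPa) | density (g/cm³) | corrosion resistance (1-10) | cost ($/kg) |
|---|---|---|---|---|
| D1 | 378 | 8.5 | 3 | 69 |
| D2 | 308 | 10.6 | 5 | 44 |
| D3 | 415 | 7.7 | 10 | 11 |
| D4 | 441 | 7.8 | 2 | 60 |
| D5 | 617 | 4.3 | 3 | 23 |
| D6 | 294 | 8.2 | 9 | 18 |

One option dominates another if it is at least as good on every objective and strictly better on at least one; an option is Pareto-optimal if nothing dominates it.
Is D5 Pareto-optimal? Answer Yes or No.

Yes

D1: worse on yield strength (378 vs 617).
D2: worse on yield strength (308 vs 617).
D3: worse on yield strength (415 vs 617).
D4: worse on yield strength (441 vs 617).
D6: worse on yield strength (294 vs 617).
No option is at least as good as D5 on every objective and strictly better on one.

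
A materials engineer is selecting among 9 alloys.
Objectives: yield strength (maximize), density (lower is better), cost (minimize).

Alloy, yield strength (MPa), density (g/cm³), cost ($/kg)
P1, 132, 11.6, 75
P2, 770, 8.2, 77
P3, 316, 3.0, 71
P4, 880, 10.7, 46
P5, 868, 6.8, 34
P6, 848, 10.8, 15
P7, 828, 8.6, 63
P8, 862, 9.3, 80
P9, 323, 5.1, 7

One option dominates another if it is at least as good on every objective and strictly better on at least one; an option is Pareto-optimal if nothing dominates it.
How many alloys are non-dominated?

5

P1: dominated by P3 (yield strength 316≥132, density 3.0≤11.6, cost 71≤75).
P2: dominated by P5 (yield strength 868≥770, density 6.8≤8.2, cost 34≤77).
P3: not dominated (best density).
P4: not dominated (best yield strength).
P5: not dominated.
P6: not dominated.
P7: dominated by P5 (yield strength 868≥828, density 6.8≤8.6, cost 34≤63).
P8: dominated by P5 (yield strength 868≥862, density 6.8≤9.3, cost 34≤80).
P9: not dominated (best cost).
Pareto-optimal: P3, P4, P5, P6, P9 → 5.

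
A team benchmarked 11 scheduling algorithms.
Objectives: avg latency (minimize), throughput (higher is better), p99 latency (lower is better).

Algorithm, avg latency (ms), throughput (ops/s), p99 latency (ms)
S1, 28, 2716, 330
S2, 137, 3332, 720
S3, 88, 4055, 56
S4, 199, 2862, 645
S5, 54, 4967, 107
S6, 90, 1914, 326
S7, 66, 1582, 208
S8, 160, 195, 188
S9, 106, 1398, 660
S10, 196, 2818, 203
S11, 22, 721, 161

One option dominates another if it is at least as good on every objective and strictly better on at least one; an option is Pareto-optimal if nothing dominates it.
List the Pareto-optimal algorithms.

S1: not dominated.
S2: dominated by S3 (avg latency 88≤137, throughput 4055≥3332, p99 latency 56≤720).
S3: not dominated (best p99 latency).
S4: dominated by S3 (avg latency 88≤199, throughput 4055≥2862, p99 latency 56≤645).
S5: not dominated (best throughput).
S6: dominated by S3 (avg latency 88≤90, throughput 4055≥1914, p99 latency 56≤326).
S7: dominated by S5 (avg latency 54≤66, throughput 4967≥1582, p99 latency 107≤208).
S8: dominated by S3 (avg latency 88≤160, throughput 4055≥195, p99 latency 56≤188).
S9: dominated by S1 (avg latency 28≤106, throughput 2716≥1398, p99 latency 330≤660).
S10: dominated by S3 (avg latency 88≤196, throughput 4055≥2818, p99 latency 56≤203).
S11: not dominated (best avg latency).

S1, S3, S5, S11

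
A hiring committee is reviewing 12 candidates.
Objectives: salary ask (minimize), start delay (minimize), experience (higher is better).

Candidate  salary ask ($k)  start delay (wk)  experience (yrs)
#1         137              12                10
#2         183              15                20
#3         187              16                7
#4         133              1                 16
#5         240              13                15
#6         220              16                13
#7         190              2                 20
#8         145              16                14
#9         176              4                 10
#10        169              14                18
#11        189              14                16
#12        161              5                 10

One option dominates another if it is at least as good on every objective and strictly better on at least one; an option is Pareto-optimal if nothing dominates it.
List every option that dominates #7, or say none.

none

#1: worse on start delay (12 vs 2).
#2: worse on start delay (15 vs 2).
#3: worse on start delay (16 vs 2).
#4: worse on experience (16 vs 20).
#5: worse on salary ask (240 vs 190).
#6: worse on salary ask (220 vs 190).
#8: worse on start delay (16 vs 2).
#9: worse on start delay (4 vs 2).
#10: worse on start delay (14 vs 2).
#11: worse on start delay (14 vs 2).
#12: worse on start delay (5 vs 2).
No option dominates #7.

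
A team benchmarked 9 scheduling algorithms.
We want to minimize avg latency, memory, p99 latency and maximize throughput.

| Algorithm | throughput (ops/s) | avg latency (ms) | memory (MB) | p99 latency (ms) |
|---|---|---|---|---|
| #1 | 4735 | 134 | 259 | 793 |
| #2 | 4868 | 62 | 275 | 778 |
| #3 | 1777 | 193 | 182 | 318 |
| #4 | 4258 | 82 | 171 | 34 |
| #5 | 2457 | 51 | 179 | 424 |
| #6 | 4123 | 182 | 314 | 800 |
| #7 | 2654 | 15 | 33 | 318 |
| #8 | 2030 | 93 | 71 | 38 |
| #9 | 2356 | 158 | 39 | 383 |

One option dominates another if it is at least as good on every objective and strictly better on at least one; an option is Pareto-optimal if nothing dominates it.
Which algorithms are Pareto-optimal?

#1, #2, #4, #7, #8

#1: not dominated.
#2: not dominated (best throughput).
#3: dominated by #4 (throughput 4258≥1777, avg latency 82≤193, memory 171≤182, p99 latency 34≤318).
#4: not dominated (best p99 latency).
#5: dominated by #7 (throughput 2654≥2457, avg latency 15≤51, memory 33≤179, p99 latency 318≤424).
#6: dominated by #1 (throughput 4735≥4123, avg latency 134≤182, memory 259≤314, p99 latency 793≤800).
#7: not dominated (best avg latency).
#8: not dominated.
#9: dominated by #7 (throughput 2654≥2356, avg latency 15≤158, memory 33≤39, p99 latency 318≤383).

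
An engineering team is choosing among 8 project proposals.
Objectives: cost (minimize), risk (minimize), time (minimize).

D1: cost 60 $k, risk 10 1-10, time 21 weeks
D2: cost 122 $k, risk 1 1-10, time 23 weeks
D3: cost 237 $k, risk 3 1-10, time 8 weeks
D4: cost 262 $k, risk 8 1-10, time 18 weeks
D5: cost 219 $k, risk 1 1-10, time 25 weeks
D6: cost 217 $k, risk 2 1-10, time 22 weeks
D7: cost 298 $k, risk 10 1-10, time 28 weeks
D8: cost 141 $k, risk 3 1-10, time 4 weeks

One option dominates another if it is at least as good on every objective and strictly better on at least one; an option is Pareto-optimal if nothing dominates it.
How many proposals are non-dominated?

4

D1: not dominated (best cost).
D2: not dominated.
D3: dominated by D8 (cost 141≤237, risk 3≤3, time 4≤8).
D4: dominated by D3 (cost 237≤262, risk 3≤8, time 8≤18).
D5: dominated by D2 (cost 122≤219, risk 1≤1, time 23≤25).
D6: not dominated.
D7: dominated by D1 (cost 60≤298, risk 10≤10, time 21≤28).
D8: not dominated (best time).
Pareto-optimal: D1, D2, D6, D8 → 4.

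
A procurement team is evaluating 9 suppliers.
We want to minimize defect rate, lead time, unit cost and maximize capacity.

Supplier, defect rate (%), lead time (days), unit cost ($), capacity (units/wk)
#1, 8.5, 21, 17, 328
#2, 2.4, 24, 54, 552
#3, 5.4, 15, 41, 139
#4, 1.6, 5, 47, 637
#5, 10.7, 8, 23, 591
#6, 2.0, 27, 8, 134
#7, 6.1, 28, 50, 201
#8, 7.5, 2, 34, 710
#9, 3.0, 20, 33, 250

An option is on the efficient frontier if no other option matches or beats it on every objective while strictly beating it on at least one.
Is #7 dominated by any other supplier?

#4 vs #7: defect rate 1.6≤6.1, lead time 5≤28, unit cost 47≤50, capacity 637≥201 — #4 is at least as good on every objective and strictly better on at least one, so #4 dominates #7.

Yes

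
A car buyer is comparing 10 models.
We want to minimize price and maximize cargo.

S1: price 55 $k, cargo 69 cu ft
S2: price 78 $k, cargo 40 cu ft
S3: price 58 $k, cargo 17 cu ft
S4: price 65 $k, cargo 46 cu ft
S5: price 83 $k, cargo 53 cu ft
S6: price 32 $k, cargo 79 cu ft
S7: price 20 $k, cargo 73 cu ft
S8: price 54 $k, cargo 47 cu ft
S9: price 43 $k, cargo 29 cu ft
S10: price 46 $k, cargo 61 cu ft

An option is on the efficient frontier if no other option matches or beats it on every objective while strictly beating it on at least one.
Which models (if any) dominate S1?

S6, S7

S6: price 32≤55, cargo 79≥69 — dominates S1.
S7: price 20≤55, cargo 73≥69 — dominates S1.
Others (S2, S3, S4, S5, S8, S9, S10) are each worse than S1 on at least one objective.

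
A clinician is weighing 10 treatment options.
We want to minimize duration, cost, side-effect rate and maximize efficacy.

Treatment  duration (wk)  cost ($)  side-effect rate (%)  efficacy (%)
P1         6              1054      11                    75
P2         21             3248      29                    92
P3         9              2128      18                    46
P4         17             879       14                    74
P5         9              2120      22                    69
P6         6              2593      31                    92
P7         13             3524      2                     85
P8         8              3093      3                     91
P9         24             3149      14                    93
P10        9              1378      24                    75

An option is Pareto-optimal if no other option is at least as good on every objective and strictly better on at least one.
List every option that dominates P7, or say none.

none

P1: worse on side-effect rate (11 vs 2).
P2: worse on duration (21 vs 13).
P3: worse on side-effect rate (18 vs 2).
P4: worse on duration (17 vs 13).
P5: worse on side-effect rate (22 vs 2).
P6: worse on side-effect rate (31 vs 2).
P8: worse on side-effect rate (3 vs 2).
P9: worse on duration (24 vs 13).
P10: worse on side-effect rate (24 vs 2).
No option dominates P7.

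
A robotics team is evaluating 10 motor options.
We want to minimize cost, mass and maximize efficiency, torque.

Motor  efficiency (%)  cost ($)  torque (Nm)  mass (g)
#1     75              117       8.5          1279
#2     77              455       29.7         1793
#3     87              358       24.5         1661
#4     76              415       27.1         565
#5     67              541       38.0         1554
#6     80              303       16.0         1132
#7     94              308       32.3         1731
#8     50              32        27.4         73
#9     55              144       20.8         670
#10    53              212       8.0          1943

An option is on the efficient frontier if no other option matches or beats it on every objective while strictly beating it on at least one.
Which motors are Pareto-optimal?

#1, #3, #4, #5, #6, #7, #8, #9

#1: not dominated.
#2: dominated by #7 (efficiency 94≥77, cost 308≤455, torque 32.3≥29.7, mass 1731≤1793).
#3: not dominated.
#4: not dominated.
#5: not dominated (best torque).
#6: not dominated.
#7: not dominated (best efficiency).
#8: not dominated (best cost).
#9: not dominated.
#10: dominated by #1 (efficiency 75≥53, cost 117≤212, torque 8.5≥8.0, mass 1279≤1943).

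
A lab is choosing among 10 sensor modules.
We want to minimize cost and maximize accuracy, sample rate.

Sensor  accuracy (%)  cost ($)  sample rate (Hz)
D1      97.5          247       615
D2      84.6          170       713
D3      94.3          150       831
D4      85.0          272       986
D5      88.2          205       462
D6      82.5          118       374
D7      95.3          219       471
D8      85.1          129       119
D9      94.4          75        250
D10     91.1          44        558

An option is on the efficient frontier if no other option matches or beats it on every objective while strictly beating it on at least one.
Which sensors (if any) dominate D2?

D3

D3: accuracy 94.3≥84.6, cost 150≤170, sample rate 831≥713 — dominates D2.
Others (D1, D4, D5, D6, D7, D8, D9, D10) are each worse than D2 on at least one objective.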